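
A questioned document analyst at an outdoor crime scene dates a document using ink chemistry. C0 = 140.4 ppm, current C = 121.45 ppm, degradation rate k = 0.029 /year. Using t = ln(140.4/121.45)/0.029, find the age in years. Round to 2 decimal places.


Document age estimation:
C0/C = 140.4 / 121.45 = 1.156031
ln(C0/C) = 0.144993
t = 0.144993 / 0.029 = 5.00 years

5.00


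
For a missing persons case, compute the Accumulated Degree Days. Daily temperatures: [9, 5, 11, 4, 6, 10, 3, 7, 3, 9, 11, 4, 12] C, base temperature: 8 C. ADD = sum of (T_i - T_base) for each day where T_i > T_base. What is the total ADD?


Computing ADD day by day:
Day 1: max(0, 9 - 8) = 1
Day 2: max(0, 5 - 8) = 0
Day 3: max(0, 11 - 8) = 3
Day 4: max(0, 4 - 8) = 0
Day 5: max(0, 6 - 8) = 0
Day 6: max(0, 10 - 8) = 2
Day 7: max(0, 3 - 8) = 0
Day 8: max(0, 7 - 8) = 0
Day 9: max(0, 3 - 8) = 0
Day 10: max(0, 9 - 8) = 1
Day 11: max(0, 11 - 8) = 3
Day 12: max(0, 4 - 8) = 0
Day 13: max(0, 12 - 8) = 4
Total ADD = 14

14


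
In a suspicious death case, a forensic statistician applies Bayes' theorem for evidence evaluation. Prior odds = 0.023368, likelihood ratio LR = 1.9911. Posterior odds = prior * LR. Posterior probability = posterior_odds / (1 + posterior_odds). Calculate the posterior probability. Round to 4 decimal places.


Bayesian evidence evaluation:
Posterior odds = prior_odds * LR = 0.023368 * 1.9911 = 0.04652802
Posterior probability = posterior_odds / (1 + posterior_odds)
= 0.04652802 / (1 + 0.04652802)
= 0.04652802 / 1.04652802
= 0.0445

0.0445


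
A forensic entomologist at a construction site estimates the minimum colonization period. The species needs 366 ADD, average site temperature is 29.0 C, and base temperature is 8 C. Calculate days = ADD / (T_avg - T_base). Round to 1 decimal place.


Insect development time:
Effective temperature = avg_temp - T_base = 29.0 - 8 = 21.0 C
Days = ADD / effective_temp = 366 / 21.0 = 17.4 days

17.4


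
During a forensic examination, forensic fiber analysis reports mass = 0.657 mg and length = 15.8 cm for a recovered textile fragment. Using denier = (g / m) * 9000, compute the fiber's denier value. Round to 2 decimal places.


Denier calculation:
Mass in grams = 0.657 mg / 1000 = 0.000657 g
Length in meters = 15.8 cm / 100 = 0.158 m
Linear density = mass / length = 0.000657 / 0.158 = 0.00415823 g/m
Denier = (g/m) * 9000 = 0.00415823 * 9000 = 37.42

37.42


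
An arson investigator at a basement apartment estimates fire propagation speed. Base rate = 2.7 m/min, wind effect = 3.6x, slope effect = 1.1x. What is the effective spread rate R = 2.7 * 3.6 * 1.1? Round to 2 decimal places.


Fire spread rate calculation:
R = R0 * wind_factor * slope_factor
= 2.7 * 3.6 * 1.1
= 9.72 * 1.1
= 10.69 m/min

10.69


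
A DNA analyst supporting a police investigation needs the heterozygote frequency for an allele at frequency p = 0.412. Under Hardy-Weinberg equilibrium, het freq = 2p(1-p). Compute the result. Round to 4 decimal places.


Hardy-Weinberg heterozygote frequency:
q = 1 - p = 1 - 0.412 = 0.588
2pq = 2 * 0.412 * 0.588 = 0.4845

0.4845


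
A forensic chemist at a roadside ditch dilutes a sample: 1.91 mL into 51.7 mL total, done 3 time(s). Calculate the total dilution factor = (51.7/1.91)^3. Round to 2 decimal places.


Dilution factor calculation:
Single dilution = V_total / V_sample = 51.7 / 1.91 ≈ 27.068063
Number of dilutions = 3
Total DF = (51.7 / 1.91)^3 (full precision, rounded at the end) = 19832.23

19832.23


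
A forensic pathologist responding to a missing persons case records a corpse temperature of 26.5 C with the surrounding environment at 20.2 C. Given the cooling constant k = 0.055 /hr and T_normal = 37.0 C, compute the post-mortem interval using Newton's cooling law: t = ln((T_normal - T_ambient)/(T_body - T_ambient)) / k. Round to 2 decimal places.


Using Newton's law of cooling:
t = ln((T_normal - T_ambient) / (T_body - T_ambient)) / k
T_normal - T_ambient = 16.8
T_body - T_ambient = 6.3
Ratio = 2.666667
ln(ratio) = 0.980829
t = 0.980829 / 0.055 = 17.83 hours

17.83


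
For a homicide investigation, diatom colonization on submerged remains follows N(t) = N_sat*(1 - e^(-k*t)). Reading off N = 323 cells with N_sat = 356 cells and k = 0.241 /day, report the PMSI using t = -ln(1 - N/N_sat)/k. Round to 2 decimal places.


PMSI from diatom colonization curve:
N / N_sat = 323 / 356 = 0.907303
1 - N/N_sat = 0.092697
ln(1 - N/N_sat) = -2.378419
t = -ln(1 - N/N_sat) / k = -(-2.378419) / 0.241 = 9.87 days

9.87


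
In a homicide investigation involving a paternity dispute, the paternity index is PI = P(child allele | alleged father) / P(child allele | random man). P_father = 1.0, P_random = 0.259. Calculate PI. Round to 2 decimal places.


Paternity Index calculation:
PI = P(allele|father) / P(allele|random)
PI = 1.0 / 0.259
PI = 3.86

3.86


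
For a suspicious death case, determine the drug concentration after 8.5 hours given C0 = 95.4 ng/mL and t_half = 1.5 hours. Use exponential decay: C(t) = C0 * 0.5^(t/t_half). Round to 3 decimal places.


Drug concentration decay:
Number of half-lives = t / t_half = 8.5 / 1.5 = 5.666667
Decay factor = 0.5^5.666667 = 0.01968626
C(t) = 95.4 * 0.01968626 = 1.878 ng/mL

1.878


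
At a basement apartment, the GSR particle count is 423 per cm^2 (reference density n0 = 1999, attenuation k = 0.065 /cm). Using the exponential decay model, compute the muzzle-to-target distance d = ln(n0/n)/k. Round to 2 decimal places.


GSR distance calculation:
n0/n = 1999 / 423 = 4.725768
ln(n0/n) = 1.55303
d = 1.55303 / 0.065 = 23.89 cm

23.89


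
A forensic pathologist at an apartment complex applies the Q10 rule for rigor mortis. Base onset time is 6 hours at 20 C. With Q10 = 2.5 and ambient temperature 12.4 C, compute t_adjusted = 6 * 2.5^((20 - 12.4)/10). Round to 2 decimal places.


Rigor mortis time adjustment:
Exponent = (T_ref - T_actual) / 10 = (20 - 12.4) / 10 = 0.76
Q10 factor = 2.5^0.76 = 2.00648
t_adjusted = 6 * 2.00648 = 12.04 hours

12.04


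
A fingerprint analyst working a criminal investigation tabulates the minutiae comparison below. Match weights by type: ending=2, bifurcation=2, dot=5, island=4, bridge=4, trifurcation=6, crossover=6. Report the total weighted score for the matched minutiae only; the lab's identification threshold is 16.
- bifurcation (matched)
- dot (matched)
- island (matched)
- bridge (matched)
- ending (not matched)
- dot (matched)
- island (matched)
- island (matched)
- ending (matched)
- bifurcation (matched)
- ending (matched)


Weighted minutiae match score:
  bifurcation: matched, +2 (running total 2)
  dot: matched, +5 (running total 7)
  island: matched, +4 (running total 11)
  bridge: matched, +4 (running total 15)
  ending: not matched, +0
  dot: matched, +5 (running total 20)
  island: matched, +4 (running total 24)
  island: matched, +4 (running total 28)
  ending: matched, +2 (running total 30)
  bifurcation: matched, +2 (running total 32)
  ending: matched, +2 (running total 34)
Total score = 34
Threshold = 16; verdict = identification

34


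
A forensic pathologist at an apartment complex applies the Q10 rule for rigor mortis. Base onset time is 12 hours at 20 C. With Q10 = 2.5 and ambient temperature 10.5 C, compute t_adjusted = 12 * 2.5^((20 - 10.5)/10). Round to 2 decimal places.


Rigor mortis time adjustment:
Exponent = (T_ref - T_actual) / 10 = (20 - 10.5) / 10 = 0.95
Q10 factor = 2.5^0.95 = 2.38805
t_adjusted = 12 * 2.38805 = 28.66 hours

28.66


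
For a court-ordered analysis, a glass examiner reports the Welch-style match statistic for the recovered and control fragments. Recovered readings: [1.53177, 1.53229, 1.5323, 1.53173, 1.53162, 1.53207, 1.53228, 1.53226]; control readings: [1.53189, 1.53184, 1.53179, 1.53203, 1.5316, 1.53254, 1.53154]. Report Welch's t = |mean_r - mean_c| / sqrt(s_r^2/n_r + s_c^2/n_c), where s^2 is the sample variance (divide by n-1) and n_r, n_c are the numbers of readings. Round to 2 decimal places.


Welch's t-criterion for glass RI comparison:
Recovered mean = sum / n_r = 12.25632 / 8 = 1.53204
Control mean = sum / n_c = 10.72323 / 7 = 1.53189
Recovered sample variance s_r^2 = 8.32e-08
Control sample variance s_c^2 = 1.102e-07
Welch SE (unpooled) = sqrt(s_r^2/n_r + s_c^2/n_c) = sqrt(1.04e-08 + 1.57429e-08) = sqrt(2.61429e-08) = 0.000161688
|mean_r - mean_c| = 0.00015
t = 0.00015 / 0.000161688 = 0.93

0.93


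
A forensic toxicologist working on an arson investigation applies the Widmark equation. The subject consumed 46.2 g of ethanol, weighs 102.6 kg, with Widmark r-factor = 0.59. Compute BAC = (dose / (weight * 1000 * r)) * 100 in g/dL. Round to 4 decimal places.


Applying the Widmark formula:
BAC = (dose_g / (body_wt * 1000 * r)) * 100
Denominator = 102.6 * 1000 * 0.59 = 60534
BAC = (46.2 / 60534) * 100
BAC = 0.0763 g/dL

0.0763


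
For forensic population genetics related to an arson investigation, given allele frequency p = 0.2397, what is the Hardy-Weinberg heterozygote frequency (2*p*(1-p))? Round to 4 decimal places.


Hardy-Weinberg heterozygote frequency:
q = 1 - p = 1 - 0.2397 = 0.7603
2pq = 2 * 0.2397 * 0.7603 = 0.3645

0.3645


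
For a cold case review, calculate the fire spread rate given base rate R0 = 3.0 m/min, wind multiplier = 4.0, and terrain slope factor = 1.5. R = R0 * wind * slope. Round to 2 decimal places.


Fire spread rate calculation:
R = R0 * wind_factor * slope_factor
= 3.0 * 4.0 * 1.5
= 12 * 1.5
= 18.00 m/min

18.00


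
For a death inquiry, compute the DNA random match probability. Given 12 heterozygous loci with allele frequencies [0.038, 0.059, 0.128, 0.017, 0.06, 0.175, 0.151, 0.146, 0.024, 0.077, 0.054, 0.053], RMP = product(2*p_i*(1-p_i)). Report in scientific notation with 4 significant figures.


Computing RMP for 12 loci:
Locus 1: 2 * 0.038 * 0.962 = 0.073112
Locus 2: 2 * 0.059 * 0.941 = 0.111038
Locus 3: 2 * 0.128 * 0.872 = 0.223232
Locus 4: 2 * 0.017 * 0.983 = 0.033422
Locus 5: 2 * 0.06 * 0.94 = 0.1128
Locus 6: 2 * 0.175 * 0.825 = 0.28875
Locus 7: 2 * 0.151 * 0.849 = 0.256398
Locus 8: 2 * 0.146 * 0.854 = 0.249368
Locus 9: 2 * 0.024 * 0.976 = 0.046848
Locus 10: 2 * 0.077 * 0.923 = 0.142142
Locus 11: 2 * 0.054 * 0.946 = 0.102168
Locus 12: 2 * 0.053 * 0.947 = 0.100382
RMP = 8.614e-12

8.614e-12


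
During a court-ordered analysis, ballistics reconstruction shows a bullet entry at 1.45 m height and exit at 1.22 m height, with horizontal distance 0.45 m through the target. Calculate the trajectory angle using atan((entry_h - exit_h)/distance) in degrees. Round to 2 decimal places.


Bullet trajectory angle:
Height difference = 1.45 - 1.22 = 0.23 m
angle = atan(0.23 / 0.45)
angle = atan(0.511111)
angle = 27.07 degrees

27.07


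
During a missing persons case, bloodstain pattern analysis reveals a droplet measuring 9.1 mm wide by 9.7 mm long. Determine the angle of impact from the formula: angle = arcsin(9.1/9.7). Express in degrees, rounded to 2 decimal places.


Blood spatter impact angle calculation:
width / length = 9.1 / 9.7 = 0.938144
angle = arcsin(0.938144)
angle = 69.74 degrees

69.74


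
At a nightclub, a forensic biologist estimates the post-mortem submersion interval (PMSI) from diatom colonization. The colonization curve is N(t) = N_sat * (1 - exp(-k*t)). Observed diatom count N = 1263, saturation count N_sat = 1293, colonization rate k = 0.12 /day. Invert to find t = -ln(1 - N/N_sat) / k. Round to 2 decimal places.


PMSI from diatom colonization curve:
N / N_sat = 1263 / 1293 = 0.976798
1 - N/N_sat = 0.023202
ln(1 - N/N_sat) = -3.763517
t = -ln(1 - N/N_sat) / k = -(-3.763517) / 0.12 = 31.36 days

31.36


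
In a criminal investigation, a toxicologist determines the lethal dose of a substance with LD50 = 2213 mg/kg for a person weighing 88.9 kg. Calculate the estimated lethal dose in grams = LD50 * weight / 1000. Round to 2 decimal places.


Lethal dose calculation:
Lethal dose = LD50 * body_weight / 1000
= 2213 * 88.9 / 1000
= 196735.7 / 1000
= 196.74 g

196.74


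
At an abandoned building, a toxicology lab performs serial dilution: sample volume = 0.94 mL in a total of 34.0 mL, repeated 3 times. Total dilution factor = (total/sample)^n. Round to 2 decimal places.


Dilution factor calculation:
Single dilution = V_total / V_sample = 34.0 / 0.94 ≈ 36.170213
Number of dilutions = 3
Total DF = (34.0 / 0.94)^3 (full precision, rounded at the end) = 47320.92

47320.92


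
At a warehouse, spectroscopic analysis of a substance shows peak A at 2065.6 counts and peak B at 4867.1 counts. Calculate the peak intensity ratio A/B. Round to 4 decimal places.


Spectral peak ratio:
Peak A = 2065.6 counts
Peak B = 4867.1 counts
Ratio = 2065.6 / 4867.1 = 0.4244

0.4244


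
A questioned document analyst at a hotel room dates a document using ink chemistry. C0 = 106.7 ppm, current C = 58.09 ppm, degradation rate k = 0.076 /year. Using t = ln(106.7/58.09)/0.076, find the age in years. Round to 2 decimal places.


Document age estimation:
C0/C = 106.7 / 58.09 = 1.836805
ln(C0/C) = 0.608028
t = 0.608028 / 0.076 = 8.00 years

8.00


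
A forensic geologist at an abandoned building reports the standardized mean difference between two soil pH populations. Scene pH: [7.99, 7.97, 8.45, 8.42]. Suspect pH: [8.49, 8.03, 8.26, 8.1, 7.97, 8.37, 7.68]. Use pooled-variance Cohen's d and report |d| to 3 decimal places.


Pooled-variance Cohen's d for soil pH comparison:
Scene mean = 32.83 / 4 = 8.2075
Suspect mean = 56.9 / 7 = 8.128571
Scene sample variance s_s^2 = 0.069225
Suspect sample variance s_c^2 = 0.073848
Pooled variance = ((n_s-1)*s_s^2 + (n_c-1)*s_c^2) / (n_s + n_c - 2) = 0.072307
Pooled SD = sqrt(0.072307) = 0.2689
Mean difference = 0.078929
|d| = |0.078929| / 0.2689 = 0.294

0.294


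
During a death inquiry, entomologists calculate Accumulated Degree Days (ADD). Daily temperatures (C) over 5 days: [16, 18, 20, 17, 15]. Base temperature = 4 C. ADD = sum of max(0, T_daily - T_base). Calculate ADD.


Computing ADD day by day:
Day 1: max(0, 16 - 4) = 12
Day 2: max(0, 18 - 4) = 14
Day 3: max(0, 20 - 4) = 16
Day 4: max(0, 17 - 4) = 13
Day 5: max(0, 15 - 4) = 11
Total ADD = 66

66


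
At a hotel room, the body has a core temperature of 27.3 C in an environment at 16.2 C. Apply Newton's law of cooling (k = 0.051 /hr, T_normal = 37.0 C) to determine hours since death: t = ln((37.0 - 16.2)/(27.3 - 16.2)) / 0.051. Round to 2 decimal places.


Using Newton's law of cooling:
t = ln((T_normal - T_ambient) / (T_body - T_ambient)) / k
T_normal - T_ambient = 20.8
T_body - T_ambient = 11.1
Ratio = 1.873874
ln(ratio) = 0.628008
t = 0.628008 / 0.051 = 12.31 hours

12.31


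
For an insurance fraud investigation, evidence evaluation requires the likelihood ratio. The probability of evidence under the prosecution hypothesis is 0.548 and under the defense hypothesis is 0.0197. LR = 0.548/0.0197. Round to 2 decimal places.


Likelihood ratio calculation:
LR = P(E|Hp) / P(E|Hd)
LR = 0.548 / 0.0197
LR = 27.82

27.82


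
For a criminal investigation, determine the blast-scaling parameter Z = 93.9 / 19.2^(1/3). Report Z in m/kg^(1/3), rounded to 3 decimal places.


Scaled distance calculation:
W^(1/3) = 19.2^(1/3) = 2.677732
Z = R / W^(1/3) = 93.9 / 2.677732
Z = 35.067 m/kg^(1/3)

35.067


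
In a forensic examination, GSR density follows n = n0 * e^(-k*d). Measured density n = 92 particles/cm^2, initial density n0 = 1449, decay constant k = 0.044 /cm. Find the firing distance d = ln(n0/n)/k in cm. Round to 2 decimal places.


GSR distance calculation:
n0/n = 1449 / 92 = 15.75
ln(n0/n) = 2.75684
d = 2.75684 / 0.044 = 62.66 cm

62.66


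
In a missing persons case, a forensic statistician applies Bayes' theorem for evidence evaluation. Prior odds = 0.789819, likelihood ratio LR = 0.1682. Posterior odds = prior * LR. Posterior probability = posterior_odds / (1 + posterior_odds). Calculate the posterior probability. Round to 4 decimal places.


Bayesian evidence evaluation:
Posterior odds = prior_odds * LR = 0.789819 * 0.1682 = 0.1328476
Posterior probability = posterior_odds / (1 + posterior_odds)
= 0.1328476 / (1 + 0.1328476)
= 0.1328476 / 1.1328476
= 0.1173

0.1173


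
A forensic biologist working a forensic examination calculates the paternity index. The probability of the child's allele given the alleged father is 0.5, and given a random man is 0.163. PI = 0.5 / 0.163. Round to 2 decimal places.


Paternity Index calculation:
PI = P(allele|father) / P(allele|random)
PI = 0.5 / 0.163
PI = 3.07

3.07


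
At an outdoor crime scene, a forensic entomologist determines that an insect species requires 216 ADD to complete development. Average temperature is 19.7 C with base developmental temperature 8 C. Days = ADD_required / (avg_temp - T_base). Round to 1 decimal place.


Insect development time:
Effective temperature = avg_temp - T_base = 19.7 - 8 = 11.7 C
Days = ADD / effective_temp = 216 / 11.7 = 18.5 days

18.5


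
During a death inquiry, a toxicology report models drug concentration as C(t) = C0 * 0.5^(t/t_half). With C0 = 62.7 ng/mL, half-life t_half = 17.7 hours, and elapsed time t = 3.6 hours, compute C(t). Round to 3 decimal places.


Drug concentration decay:
Number of half-lives = t / t_half = 3.6 / 17.7 = 0.20339
Decay factor = 0.5^0.20339 = 0.86850737
C(t) = 62.7 * 0.86850737 = 54.455 ng/mL

54.455


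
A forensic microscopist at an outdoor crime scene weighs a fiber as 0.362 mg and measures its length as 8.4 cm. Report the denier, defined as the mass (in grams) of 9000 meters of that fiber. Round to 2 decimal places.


Denier calculation:
Mass in grams = 0.362 mg / 1000 = 0.000362 g
Length in meters = 8.4 cm / 100 = 0.084 m
Linear density = mass / length = 0.000362 / 0.084 = 0.00430952 g/m
Denier = (g/m) * 9000 = 0.00430952 * 9000 = 38.79

38.79


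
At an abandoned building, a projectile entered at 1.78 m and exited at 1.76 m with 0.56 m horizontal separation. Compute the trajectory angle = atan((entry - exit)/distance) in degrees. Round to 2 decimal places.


Bullet trajectory angle:
Height difference = 1.78 - 1.76 = 0.02 m
angle = atan(0.02 / 0.56)
angle = atan(0.035714)
angle = 2.05 degrees

2.05


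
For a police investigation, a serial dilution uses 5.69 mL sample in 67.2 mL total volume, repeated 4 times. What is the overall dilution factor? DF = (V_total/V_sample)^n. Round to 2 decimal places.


Dilution factor calculation:
Single dilution = V_total / V_sample = 67.2 / 5.69 ≈ 11.810193
Number of dilutions = 4
Total DF = (67.2 / 5.69)^4 (full precision, rounded at the end) = 19454.86

19454.86


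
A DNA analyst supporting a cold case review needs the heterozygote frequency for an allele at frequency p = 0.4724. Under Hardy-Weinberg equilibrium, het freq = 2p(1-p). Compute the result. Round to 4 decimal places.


Hardy-Weinberg heterozygote frequency:
q = 1 - p = 1 - 0.4724 = 0.5276
2pq = 2 * 0.4724 * 0.5276 = 0.4985

0.4985


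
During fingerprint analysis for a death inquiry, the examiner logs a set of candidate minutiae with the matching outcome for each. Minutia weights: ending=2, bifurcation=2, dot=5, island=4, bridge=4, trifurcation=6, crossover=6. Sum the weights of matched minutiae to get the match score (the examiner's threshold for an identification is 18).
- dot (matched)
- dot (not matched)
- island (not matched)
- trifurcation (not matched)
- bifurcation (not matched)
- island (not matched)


Weighted minutiae match score:
  dot: matched, +5 (running total 5)
  dot: not matched, +0
  island: not matched, +0
  trifurcation: not matched, +0
  bifurcation: not matched, +0
  island: not matched, +0
Total score = 5
Threshold = 18; verdict = inconclusive

5


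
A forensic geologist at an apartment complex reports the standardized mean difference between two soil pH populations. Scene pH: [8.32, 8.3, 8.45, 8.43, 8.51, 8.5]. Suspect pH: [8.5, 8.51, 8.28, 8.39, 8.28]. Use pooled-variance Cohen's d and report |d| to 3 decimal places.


Pooled-variance Cohen's d for soil pH comparison:
Scene mean = 50.51 / 6 = 8.418333
Suspect mean = 41.96 / 5 = 8.392
Scene sample variance s_s^2 = 0.007977
Suspect sample variance s_c^2 = 0.01267
Pooled variance = ((n_s-1)*s_s^2 + (n_c-1)*s_c^2) / (n_s + n_c - 2) = 0.010063
Pooled SD = sqrt(0.010063) = 0.100315
Mean difference = 0.026333
|d| = |0.026333| / 0.100315 = 0.263

0.263


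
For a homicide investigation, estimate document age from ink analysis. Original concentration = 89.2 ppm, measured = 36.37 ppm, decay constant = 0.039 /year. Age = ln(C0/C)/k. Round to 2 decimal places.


Document age estimation:
C0/C = 89.2 / 36.37 = 2.452571
ln(C0/C) = 0.897137
t = 0.897137 / 0.039 = 23.00 years

23.00


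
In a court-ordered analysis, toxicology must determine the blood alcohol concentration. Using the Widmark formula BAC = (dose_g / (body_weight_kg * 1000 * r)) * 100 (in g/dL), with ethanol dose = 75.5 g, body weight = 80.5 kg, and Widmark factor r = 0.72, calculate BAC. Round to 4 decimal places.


Applying the Widmark formula:
BAC = (dose_g / (body_wt * 1000 * r)) * 100
Denominator = 80.5 * 1000 * 0.72 = 57960
BAC = (75.5 / 57960) * 100
BAC = 0.1303 g/dL

0.1303


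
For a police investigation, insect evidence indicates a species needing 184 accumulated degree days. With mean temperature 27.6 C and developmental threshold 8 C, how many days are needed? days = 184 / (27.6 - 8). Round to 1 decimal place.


Insect development time:
Effective temperature = avg_temp - T_base = 27.6 - 8 = 19.6 C
Days = ADD / effective_temp = 184 / 19.6 = 9.4 days

9.4


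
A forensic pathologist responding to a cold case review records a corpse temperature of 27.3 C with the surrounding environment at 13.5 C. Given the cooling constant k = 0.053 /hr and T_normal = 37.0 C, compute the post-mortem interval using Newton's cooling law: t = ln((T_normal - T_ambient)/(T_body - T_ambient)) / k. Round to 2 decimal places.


Using Newton's law of cooling:
t = ln((T_normal - T_ambient) / (T_body - T_ambient)) / k
T_normal - T_ambient = 23.5
T_body - T_ambient = 13.8
Ratio = 1.702899
ln(ratio) = 0.532332
t = 0.532332 / 0.053 = 10.04 hours

10.04


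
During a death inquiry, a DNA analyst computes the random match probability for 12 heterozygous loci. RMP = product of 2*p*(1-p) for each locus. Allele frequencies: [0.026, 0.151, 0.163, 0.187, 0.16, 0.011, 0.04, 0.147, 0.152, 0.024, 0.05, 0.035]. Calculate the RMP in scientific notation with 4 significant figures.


Computing RMP for 12 loci:
Locus 1: 2 * 0.026 * 0.974 = 0.050648
Locus 2: 2 * 0.151 * 0.849 = 0.256398
Locus 3: 2 * 0.163 * 0.837 = 0.272862
Locus 4: 2 * 0.187 * 0.813 = 0.304062
Locus 5: 2 * 0.16 * 0.84 = 0.2688
Locus 6: 2 * 0.011 * 0.989 = 0.021758
Locus 7: 2 * 0.04 * 0.96 = 0.0768
Locus 8: 2 * 0.147 * 0.853 = 0.250782
Locus 9: 2 * 0.152 * 0.848 = 0.257792
Locus 10: 2 * 0.024 * 0.976 = 0.046848
Locus 11: 2 * 0.05 * 0.95 = 0.095
Locus 12: 2 * 0.035 * 0.965 = 0.06755
RMP = 9.406e-12

9.406e-12


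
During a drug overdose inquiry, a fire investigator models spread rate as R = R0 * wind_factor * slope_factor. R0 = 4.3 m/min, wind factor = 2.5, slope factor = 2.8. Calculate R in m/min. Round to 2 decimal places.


Fire spread rate calculation:
R = R0 * wind_factor * slope_factor
= 4.3 * 2.5 * 2.8
= 10.75 * 2.8
= 30.10 m/min

30.10


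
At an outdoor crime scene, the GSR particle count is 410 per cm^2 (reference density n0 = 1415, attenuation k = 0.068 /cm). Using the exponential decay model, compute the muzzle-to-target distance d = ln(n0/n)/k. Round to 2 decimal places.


GSR distance calculation:
n0/n = 1415 / 410 = 3.45122
ln(n0/n) = 1.238728
d = 1.238728 / 0.068 = 18.22 cm

18.22


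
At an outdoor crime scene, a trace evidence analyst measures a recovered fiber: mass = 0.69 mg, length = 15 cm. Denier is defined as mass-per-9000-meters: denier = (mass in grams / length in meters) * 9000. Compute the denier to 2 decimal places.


Denier calculation:
Mass in grams = 0.69 mg / 1000 = 0.00069 g
Length in meters = 15 cm / 100 = 0.15 m
Linear density = mass / length = 0.00069 / 0.15 = 0.0046 g/m
Denier = (g/m) * 9000 = 0.0046 * 9000 = 41.40

41.40


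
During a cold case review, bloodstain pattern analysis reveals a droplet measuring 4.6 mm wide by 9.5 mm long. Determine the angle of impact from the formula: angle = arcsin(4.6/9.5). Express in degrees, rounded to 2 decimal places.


Blood spatter impact angle calculation:
width / length = 4.6 / 9.5 = 0.484211
angle = arcsin(0.484211)
angle = 28.96 degrees

28.96


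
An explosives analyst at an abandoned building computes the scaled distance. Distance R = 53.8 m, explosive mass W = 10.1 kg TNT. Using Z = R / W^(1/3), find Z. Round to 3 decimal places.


Scaled distance calculation:
W^(1/3) = 10.1^(1/3) = 2.161592
Z = R / W^(1/3) = 53.8 / 2.161592
Z = 24.889 m/kg^(1/3)

24.889


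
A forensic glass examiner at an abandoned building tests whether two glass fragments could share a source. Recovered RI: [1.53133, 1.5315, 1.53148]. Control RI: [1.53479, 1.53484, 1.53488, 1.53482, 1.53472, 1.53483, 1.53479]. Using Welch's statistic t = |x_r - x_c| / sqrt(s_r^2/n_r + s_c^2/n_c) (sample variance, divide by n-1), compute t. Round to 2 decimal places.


Welch's t-criterion for glass RI comparison:
Recovered mean = sum / n_r = 4.59431 / 3 = 1.5314367
Control mean = sum / n_c = 10.74367 / 7 = 1.53481
Recovered sample variance s_r^2 = 8.63333e-09
Control sample variance s_c^2 = 2.53333e-09
Welch SE (unpooled) = sqrt(s_r^2/n_r + s_c^2/n_c) = sqrt(2.87778e-09 + 3.61905e-10) = sqrt(3.23969e-09) = 5.69183e-05
|mean_r - mean_c| = 0.00337333
t = 0.00337333 / 5.69183e-05 = 59.27

59.27


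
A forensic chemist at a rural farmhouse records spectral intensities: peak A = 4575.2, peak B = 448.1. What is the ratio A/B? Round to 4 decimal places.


Spectral peak ratio:
Peak A = 4575.2 counts
Peak B = 448.1 counts
Ratio = 4575.2 / 448.1 = 10.2102

10.2102


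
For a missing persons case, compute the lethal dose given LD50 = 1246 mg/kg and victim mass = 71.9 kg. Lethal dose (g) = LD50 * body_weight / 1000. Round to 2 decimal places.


Lethal dose calculation:
Lethal dose = LD50 * body_weight / 1000
= 1246 * 71.9 / 1000
= 89587.4 / 1000
= 89.59 g

89.59


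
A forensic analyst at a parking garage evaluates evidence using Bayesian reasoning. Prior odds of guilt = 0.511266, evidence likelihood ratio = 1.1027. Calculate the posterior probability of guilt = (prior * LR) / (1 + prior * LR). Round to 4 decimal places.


Bayesian evidence evaluation:
Posterior odds = prior_odds * LR = 0.511266 * 1.1027 = 0.563773
Posterior probability = posterior_odds / (1 + posterior_odds)
= 0.563773 / (1 + 0.563773)
= 0.563773 / 1.563773
= 0.3605

0.3605


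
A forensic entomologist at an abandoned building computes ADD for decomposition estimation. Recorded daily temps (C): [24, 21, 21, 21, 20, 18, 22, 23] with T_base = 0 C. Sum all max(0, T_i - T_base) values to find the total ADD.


Computing ADD day by day:
Day 1: max(0, 24 - 0) = 24
Day 2: max(0, 21 - 0) = 21
Day 3: max(0, 21 - 0) = 21
Day 4: max(0, 21 - 0) = 21
Day 5: max(0, 20 - 0) = 20
Day 6: max(0, 18 - 0) = 18
Day 7: max(0, 22 - 0) = 22
Day 8: max(0, 23 - 0) = 23
Total ADD = 170

170


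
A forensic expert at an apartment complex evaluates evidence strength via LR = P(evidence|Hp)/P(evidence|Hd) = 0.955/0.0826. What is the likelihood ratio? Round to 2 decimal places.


Likelihood ratio calculation:
LR = P(E|Hp) / P(E|Hd)
LR = 0.955 / 0.0826
LR = 11.56

11.56


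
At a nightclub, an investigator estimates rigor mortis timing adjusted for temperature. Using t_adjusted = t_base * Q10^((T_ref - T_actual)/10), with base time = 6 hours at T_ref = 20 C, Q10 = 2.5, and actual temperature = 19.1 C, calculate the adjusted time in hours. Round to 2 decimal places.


Rigor mortis time adjustment:
Exponent = (T_ref - T_actual) / 10 = (20 - 19.1) / 10 = 0.09
Q10 factor = 2.5^0.09 = 1.08596
t_adjusted = 6 * 1.08596 = 6.52 hours

6.52


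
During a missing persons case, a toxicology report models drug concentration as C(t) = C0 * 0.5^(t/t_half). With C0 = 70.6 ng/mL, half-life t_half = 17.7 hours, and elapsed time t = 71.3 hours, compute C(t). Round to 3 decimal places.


Drug concentration decay:
Number of half-lives = t / t_half = 71.3 / 17.7 = 4.028249
Decay factor = 0.5^4.028249 = 0.06128811
C(t) = 70.6 * 0.06128811 = 4.327 ng/mL

4.327


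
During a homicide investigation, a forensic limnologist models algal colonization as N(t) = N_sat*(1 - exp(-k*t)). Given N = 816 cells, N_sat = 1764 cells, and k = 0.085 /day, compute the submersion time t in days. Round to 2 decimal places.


PMSI from diatom colonization curve:
N / N_sat = 816 / 1764 = 0.462585
1 - N/N_sat = 0.537415
ln(1 - N/N_sat) = -0.620985
t = -ln(1 - N/N_sat) / k = -(-0.620985) / 0.085 = 7.31 days

7.31


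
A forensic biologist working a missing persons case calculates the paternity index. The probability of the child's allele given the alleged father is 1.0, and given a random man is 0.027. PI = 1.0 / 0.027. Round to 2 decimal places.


Paternity Index calculation:
PI = P(allele|father) / P(allele|random)
PI = 1.0 / 0.027
PI = 37.04

37.04


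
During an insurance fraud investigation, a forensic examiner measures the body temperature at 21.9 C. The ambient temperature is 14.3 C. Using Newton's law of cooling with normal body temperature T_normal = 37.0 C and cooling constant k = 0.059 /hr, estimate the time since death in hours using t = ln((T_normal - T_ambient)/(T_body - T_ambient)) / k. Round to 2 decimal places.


Using Newton's law of cooling:
t = ln((T_normal - T_ambient) / (T_body - T_ambient)) / k
T_normal - T_ambient = 22.7
T_body - T_ambient = 7.6
Ratio = 2.986842
ln(ratio) = 1.094217
t = 1.094217 / 0.059 = 18.55 hours

18.55


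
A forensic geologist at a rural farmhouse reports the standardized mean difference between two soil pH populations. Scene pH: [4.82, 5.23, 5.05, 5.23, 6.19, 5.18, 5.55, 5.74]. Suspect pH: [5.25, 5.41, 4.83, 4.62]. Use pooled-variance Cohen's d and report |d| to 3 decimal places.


Pooled-variance Cohen's d for soil pH comparison:
Scene mean = 42.99 / 8 = 5.37375
Suspect mean = 20.11 / 4 = 5.0275
Scene sample variance s_s^2 = 0.188827
Suspect sample variance s_c^2 = 0.133625
Pooled variance = ((n_s-1)*s_s^2 + (n_c-1)*s_c^2) / (n_s + n_c - 2) = 0.172266
Pooled SD = sqrt(0.172266) = 0.415049
Mean difference = 0.34625
|d| = |0.34625| / 0.415049 = 0.834

0.834


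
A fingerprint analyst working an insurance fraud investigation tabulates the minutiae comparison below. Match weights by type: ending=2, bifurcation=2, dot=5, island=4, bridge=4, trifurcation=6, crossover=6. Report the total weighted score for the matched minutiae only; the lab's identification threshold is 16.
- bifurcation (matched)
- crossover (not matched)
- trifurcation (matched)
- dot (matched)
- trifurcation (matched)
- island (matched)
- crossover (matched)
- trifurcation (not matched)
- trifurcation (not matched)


Weighted minutiae match score:
  bifurcation: matched, +2 (running total 2)
  crossover: not matched, +0
  trifurcation: matched, +6 (running total 8)
  dot: matched, +5 (running total 13)
  trifurcation: matched, +6 (running total 19)
  island: matched, +4 (running total 23)
  crossover: matched, +6 (running total 29)
  trifurcation: not matched, +0
  trifurcation: not matched, +0
Total score = 29
Threshold = 16; verdict = identification

29


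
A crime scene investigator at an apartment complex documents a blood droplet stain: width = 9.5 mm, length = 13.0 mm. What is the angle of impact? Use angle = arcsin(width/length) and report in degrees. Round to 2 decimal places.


Blood spatter impact angle calculation:
width / length = 9.5 / 13.0 = 0.730769
angle = arcsin(0.730769)
angle = 46.95 degrees

46.95


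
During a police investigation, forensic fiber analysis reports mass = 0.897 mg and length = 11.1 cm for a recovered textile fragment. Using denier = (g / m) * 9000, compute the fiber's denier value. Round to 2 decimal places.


Denier calculation:
Mass in grams = 0.897 mg / 1000 = 0.000897 g
Length in meters = 11.1 cm / 100 = 0.111 m
Linear density = mass / length = 0.000897 / 0.111 = 0.00808108 g/m
Denier = (g/m) * 9000 = 0.00808108 * 9000 = 72.73

72.73


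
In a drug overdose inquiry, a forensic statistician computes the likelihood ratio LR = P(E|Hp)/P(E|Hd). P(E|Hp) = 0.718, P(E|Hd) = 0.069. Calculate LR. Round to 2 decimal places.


Likelihood ratio calculation:
LR = P(E|Hp) / P(E|Hd)
LR = 0.718 / 0.069
LR = 10.41

10.41


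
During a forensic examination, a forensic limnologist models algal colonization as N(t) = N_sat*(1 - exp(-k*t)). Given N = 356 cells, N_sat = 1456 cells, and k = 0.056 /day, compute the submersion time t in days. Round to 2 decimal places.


PMSI from diatom colonization curve:
N / N_sat = 356 / 1456 = 0.244505
1 - N/N_sat = 0.755495
ln(1 - N/N_sat) = -0.280382
t = -ln(1 - N/N_sat) / k = -(-0.280382) / 0.056 = 5.01 days

5.01


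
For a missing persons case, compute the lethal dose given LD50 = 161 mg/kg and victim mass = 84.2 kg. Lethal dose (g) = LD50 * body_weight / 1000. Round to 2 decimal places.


Lethal dose calculation:
Lethal dose = LD50 * body_weight / 1000
= 161 * 84.2 / 1000
= 13556.2 / 1000
= 13.56 g

13.56


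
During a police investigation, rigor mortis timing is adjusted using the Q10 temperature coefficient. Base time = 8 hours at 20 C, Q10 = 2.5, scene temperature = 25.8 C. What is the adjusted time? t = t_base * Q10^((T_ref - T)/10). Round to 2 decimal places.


Rigor mortis time adjustment:
Exponent = (T_ref - T_actual) / 10 = (20 - 25.8) / 10 = -0.58
Q10 factor = 2.5^-0.58 = 0.58775
t_adjusted = 8 * 0.58775 = 4.70 hours

4.70


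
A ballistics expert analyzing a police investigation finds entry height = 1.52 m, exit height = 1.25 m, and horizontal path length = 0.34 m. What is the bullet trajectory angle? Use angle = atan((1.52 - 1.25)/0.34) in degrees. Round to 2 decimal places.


Bullet trajectory angle:
Height difference = 1.52 - 1.25 = 0.27 m
angle = atan(0.27 / 0.34)
angle = atan(0.794118)
angle = 38.45 degrees

38.45


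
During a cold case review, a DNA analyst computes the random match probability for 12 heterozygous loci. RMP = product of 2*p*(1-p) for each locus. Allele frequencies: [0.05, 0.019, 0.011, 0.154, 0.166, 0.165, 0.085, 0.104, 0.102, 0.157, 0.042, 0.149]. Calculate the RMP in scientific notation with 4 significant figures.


Computing RMP for 12 loci:
Locus 1: 2 * 0.05 * 0.95 = 0.095
Locus 2: 2 * 0.019 * 0.981 = 0.037278
Locus 3: 2 * 0.011 * 0.989 = 0.021758
Locus 4: 2 * 0.154 * 0.846 = 0.260568
Locus 5: 2 * 0.166 * 0.834 = 0.276888
Locus 6: 2 * 0.165 * 0.835 = 0.27555
Locus 7: 2 * 0.085 * 0.915 = 0.15555
Locus 8: 2 * 0.104 * 0.896 = 0.186368
Locus 9: 2 * 0.102 * 0.898 = 0.183192
Locus 10: 2 * 0.157 * 0.843 = 0.264702
Locus 11: 2 * 0.042 * 0.958 = 0.080472
Locus 12: 2 * 0.149 * 0.851 = 0.253598
RMP = 4.395e-11

4.395e-11


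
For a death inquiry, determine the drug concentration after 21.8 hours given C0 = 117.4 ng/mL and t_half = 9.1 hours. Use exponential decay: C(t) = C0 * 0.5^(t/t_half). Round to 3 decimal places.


Drug concentration decay:
Number of half-lives = t / t_half = 21.8 / 9.1 = 2.395604
Decay factor = 0.5^2.395604 = 0.19004276
C(t) = 117.4 * 0.19004276 = 22.311 ng/mL

22.311


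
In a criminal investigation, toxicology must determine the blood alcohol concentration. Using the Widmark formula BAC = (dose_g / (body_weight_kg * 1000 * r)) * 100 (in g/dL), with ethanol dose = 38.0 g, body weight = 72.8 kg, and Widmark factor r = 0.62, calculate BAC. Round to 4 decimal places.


Applying the Widmark formula:
BAC = (dose_g / (body_wt * 1000 * r)) * 100
Denominator = 72.8 * 1000 * 0.62 = 45136
BAC = (38.0 / 45136) * 100
BAC = 0.0842 g/dL

0.0842


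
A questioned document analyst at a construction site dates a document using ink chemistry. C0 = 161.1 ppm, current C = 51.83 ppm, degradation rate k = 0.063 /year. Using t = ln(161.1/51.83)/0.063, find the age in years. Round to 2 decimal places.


Document age estimation:
C0/C = 161.1 / 51.83 = 3.108238
ln(C0/C) = 1.134056
t = 1.134056 / 0.063 = 18.00 years

18.00


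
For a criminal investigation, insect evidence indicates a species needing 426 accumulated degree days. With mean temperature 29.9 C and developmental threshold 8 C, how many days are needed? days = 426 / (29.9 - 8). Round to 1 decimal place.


Insect development time:
Effective temperature = avg_temp - T_base = 29.9 - 8 = 21.9 C
Days = ADD / effective_temp = 426 / 21.9 = 19.5 days

19.5


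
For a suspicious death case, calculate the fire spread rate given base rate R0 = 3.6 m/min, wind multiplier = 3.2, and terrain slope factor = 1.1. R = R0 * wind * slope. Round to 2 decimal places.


Fire spread rate calculation:
R = R0 * wind_factor * slope_factor
= 3.6 * 3.2 * 1.1
= 11.52 * 1.1
= 12.67 m/min

12.67


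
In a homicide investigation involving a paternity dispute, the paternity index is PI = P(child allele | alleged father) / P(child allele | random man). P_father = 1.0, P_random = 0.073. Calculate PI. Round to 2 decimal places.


Paternity Index calculation:
PI = P(allele|father) / P(allele|random)
PI = 1.0 / 0.073
PI = 13.70

13.70


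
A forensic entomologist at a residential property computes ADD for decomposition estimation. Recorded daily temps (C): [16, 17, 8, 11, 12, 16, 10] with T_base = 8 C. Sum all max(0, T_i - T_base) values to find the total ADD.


Computing ADD day by day:
Day 1: max(0, 16 - 8) = 8
Day 2: max(0, 17 - 8) = 9
Day 3: max(0, 8 - 8) = 0
Day 4: max(0, 11 - 8) = 3
Day 5: max(0, 12 - 8) = 4
Day 6: max(0, 16 - 8) = 8
Day 7: max(0, 10 - 8) = 2
Total ADD = 34

34


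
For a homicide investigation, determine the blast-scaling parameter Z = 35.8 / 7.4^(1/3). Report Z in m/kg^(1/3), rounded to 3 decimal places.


Scaled distance calculation:
W^(1/3) = 7.4^(1/3) = 1.948695
Z = R / W^(1/3) = 35.8 / 1.948695
Z = 18.371 m/kg^(1/3)

18.371


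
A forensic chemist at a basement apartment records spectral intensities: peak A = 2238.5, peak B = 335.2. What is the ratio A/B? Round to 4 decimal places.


Spectral peak ratio:
Peak A = 2238.5 counts
Peak B = 335.2 counts
Ratio = 2238.5 / 335.2 = 6.6781

6.6781


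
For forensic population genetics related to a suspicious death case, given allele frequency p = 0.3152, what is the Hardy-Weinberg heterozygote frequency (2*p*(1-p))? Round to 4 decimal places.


Hardy-Weinberg heterozygote frequency:
q = 1 - p = 1 - 0.3152 = 0.6848
2pq = 2 * 0.3152 * 0.6848 = 0.4317

0.4317


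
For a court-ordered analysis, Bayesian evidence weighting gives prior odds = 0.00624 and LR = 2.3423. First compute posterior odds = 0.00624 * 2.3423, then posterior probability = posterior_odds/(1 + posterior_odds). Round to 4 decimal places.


Bayesian evidence evaluation:
Posterior odds = prior_odds * LR = 0.00624 * 2.3423 = 0.01461595
Posterior probability = posterior_odds / (1 + posterior_odds)
= 0.01461595 / (1 + 0.01461595)
= 0.01461595 / 1.01461595
= 0.0144

0.0144


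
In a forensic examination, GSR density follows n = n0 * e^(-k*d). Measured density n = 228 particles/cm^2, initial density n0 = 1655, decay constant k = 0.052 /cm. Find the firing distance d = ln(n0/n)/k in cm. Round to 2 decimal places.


GSR distance calculation:
n0/n = 1655 / 228 = 7.258772
ln(n0/n) = 1.982211
d = 1.982211 / 0.052 = 38.12 cm

38.12


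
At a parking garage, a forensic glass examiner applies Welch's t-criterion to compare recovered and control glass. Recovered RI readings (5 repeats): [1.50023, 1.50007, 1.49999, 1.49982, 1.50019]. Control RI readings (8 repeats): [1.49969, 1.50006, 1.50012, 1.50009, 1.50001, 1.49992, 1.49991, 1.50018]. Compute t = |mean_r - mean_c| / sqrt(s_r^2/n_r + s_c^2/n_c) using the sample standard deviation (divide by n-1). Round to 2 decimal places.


Welch's t-criterion for glass RI comparison:
Recovered mean = sum / n_r = 7.5003 / 5 = 1.50006
Control mean = sum / n_c = 11.99998 / 8 = 1.4999975
Recovered sample variance s_r^2 = 2.71e-08
Control sample variance s_c^2 = 2.41643e-08
Welch SE (unpooled) = sqrt(s_r^2/n_r + s_c^2/n_c) = sqrt(5.42e-09 + 3.02054e-09) = sqrt(8.44054e-09) = 9.18724e-05
|mean_r - mean_c| = 6.25e-05
t = 6.25e-05 / 9.18724e-05 = 0.68

0.68
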